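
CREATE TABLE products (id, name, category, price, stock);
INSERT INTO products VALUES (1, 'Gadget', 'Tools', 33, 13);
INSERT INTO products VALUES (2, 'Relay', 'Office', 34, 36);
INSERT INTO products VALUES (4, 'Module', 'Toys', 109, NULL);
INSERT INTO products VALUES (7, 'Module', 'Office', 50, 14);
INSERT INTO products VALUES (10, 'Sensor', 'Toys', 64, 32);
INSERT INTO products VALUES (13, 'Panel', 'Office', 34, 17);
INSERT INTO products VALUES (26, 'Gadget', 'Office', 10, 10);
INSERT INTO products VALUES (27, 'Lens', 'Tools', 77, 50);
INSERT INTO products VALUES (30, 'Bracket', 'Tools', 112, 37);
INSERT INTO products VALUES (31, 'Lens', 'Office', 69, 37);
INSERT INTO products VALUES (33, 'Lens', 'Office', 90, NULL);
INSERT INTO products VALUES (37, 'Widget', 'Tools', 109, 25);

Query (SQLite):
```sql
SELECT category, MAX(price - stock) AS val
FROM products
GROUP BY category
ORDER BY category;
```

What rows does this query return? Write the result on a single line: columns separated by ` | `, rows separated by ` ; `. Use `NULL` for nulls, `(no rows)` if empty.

For each row compute price - stock.
Group by category; take MAX of the expression per group.
  Office: ids {2, 7, 13, 26, 31, 33} → MAX(price - stock)=36
  Tools: ids {1, 27, 30, 37} → MAX(price - stock)=84
  Toys: ids {4, 10} → MAX(price - stock)=32

Office | 36 ; Tools | 84 ; Toys | 32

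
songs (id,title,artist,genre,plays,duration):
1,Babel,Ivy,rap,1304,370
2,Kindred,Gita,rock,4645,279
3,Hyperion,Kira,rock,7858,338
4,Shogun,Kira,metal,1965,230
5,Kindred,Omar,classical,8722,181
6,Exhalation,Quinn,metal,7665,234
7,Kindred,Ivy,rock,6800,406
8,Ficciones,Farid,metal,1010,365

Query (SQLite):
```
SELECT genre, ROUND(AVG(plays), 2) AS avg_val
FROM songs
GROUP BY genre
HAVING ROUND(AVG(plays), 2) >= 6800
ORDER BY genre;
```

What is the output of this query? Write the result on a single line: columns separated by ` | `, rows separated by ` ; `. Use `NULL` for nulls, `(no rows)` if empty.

Partition songs by genre; compute ROUND(AVG(plays), 2) within each group.
HAVING: keep groups where ROUND(AVG(plays), 2) >= 6800.
  classical: ids {5} → ROUND(AVG(plays), 2)=8722
  metal: ids {4, 6, 8} → ROUND(AVG(plays), 2)=3546.67
  rap: ids {1} → ROUND(AVG(plays), 2)=1304
  rock: ids {2, 3, 7} → ROUND(AVG(plays), 2)=6434.33

classical | 8722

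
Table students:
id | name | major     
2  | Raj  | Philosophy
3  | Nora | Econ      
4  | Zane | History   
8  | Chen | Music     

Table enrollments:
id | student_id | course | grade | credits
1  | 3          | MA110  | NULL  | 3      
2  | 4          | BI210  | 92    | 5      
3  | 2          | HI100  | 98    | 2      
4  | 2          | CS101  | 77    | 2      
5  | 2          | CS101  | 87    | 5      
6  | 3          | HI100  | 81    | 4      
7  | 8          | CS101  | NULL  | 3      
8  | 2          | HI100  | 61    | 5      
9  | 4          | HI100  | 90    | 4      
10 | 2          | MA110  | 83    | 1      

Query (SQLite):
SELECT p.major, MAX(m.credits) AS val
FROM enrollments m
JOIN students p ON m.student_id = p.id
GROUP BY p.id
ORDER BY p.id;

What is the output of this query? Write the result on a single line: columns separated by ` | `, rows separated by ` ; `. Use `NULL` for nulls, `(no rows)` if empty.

Philosophy | 5 ; Econ | 4 ; History | 5 ; Music | 3

Join each enrollments row to its students via student_id.
Group joined rows by students.id; compute MAX(m.credits) per group.
  2: ids {3, 4, 5, 8, 10} → MAX(m.credits)=5
  3: ids {1, 6} → MAX(m.credits)=4
  4: ids {2, 9} → MAX(m.credits)=5
  8: ids {7} → MAX(m.credits)=3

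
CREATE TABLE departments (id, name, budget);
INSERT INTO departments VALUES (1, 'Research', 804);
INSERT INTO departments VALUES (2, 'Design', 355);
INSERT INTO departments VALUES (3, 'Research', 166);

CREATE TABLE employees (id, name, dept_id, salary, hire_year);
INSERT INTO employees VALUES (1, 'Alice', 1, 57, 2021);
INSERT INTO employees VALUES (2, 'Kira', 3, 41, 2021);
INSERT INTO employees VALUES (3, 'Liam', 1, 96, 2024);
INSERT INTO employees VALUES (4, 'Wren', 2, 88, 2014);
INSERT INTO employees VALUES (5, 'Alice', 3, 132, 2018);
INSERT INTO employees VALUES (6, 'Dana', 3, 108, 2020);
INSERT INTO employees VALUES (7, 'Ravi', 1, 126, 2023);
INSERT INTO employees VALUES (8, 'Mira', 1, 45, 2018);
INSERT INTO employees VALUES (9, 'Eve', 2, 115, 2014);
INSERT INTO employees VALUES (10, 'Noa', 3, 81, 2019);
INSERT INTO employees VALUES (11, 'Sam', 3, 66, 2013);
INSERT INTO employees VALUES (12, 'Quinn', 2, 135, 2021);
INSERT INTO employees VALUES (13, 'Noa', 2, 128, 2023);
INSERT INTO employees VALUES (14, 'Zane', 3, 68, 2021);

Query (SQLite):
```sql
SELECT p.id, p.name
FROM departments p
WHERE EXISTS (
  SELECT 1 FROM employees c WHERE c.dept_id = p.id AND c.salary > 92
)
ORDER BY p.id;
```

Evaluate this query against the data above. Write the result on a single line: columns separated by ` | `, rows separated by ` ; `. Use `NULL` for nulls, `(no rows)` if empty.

1 | Research ; 2 | Design ; 3 | Research

For each departments row, check whether any employees with matching dept_id has salary > 92.
Keep rows where that is true.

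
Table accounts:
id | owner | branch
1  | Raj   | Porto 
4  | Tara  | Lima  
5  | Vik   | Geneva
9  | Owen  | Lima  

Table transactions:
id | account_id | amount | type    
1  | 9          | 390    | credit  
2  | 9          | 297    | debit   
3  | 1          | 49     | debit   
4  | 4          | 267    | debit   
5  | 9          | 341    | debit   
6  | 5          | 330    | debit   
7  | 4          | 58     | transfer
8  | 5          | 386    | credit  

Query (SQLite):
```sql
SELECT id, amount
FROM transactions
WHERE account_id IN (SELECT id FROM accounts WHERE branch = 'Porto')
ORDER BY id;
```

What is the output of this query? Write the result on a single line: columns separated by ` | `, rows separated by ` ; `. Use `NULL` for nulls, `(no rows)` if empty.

Inner query: accounts.id where branch = 'Porto'.
Outer: keep transactions rows whose account_id is in that set.
Inner query → {1}

3 | 49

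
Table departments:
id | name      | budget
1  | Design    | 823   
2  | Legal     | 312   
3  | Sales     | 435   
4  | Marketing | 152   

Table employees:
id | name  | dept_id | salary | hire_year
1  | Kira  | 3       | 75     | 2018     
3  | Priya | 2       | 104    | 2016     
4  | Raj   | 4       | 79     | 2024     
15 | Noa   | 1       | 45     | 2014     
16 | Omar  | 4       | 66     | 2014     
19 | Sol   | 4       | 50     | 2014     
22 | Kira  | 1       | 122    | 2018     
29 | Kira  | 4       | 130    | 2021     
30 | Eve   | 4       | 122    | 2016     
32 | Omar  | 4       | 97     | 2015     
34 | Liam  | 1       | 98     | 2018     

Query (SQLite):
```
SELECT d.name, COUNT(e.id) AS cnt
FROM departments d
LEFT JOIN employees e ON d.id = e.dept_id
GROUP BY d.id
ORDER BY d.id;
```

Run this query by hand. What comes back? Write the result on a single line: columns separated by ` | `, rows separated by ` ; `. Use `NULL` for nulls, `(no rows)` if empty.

Design | 3 ; Legal | 1 ; Sales | 1 ; Marketing | 6

LEFT JOIN keeps every departments row; unmatched ones get NULL for employees columns.
Group by departments.id and compute COUNT(e.id). COUNT(col) of an all-NULL group is 0.
  1: ids {15, 22, 34} → COUNT(e.id)=3
  2: ids {3} → COUNT(e.id)=1
  3: ids {1} → COUNT(e.id)=1
  4: ids {4, 16, 19, 29, 30, 32} → COUNT(e.id)=6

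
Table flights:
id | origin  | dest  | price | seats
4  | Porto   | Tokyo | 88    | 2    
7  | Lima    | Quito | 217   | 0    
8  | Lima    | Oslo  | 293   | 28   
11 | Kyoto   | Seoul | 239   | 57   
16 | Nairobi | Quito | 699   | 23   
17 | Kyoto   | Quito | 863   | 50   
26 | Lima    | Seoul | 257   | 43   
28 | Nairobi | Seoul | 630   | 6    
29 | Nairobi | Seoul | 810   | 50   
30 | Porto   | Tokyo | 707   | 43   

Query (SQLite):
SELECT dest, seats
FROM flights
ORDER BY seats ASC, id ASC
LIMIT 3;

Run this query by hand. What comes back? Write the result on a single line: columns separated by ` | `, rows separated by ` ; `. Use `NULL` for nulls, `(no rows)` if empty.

Sort by seats asc, tiebreak id asc: (0, id=7), (2, id=4), (6, id=28), (23, id=16), (28, id=8), (43, id=26) …. Take first 3.

Quito | 0 ; Tokyo | 2 ; Seoul | 6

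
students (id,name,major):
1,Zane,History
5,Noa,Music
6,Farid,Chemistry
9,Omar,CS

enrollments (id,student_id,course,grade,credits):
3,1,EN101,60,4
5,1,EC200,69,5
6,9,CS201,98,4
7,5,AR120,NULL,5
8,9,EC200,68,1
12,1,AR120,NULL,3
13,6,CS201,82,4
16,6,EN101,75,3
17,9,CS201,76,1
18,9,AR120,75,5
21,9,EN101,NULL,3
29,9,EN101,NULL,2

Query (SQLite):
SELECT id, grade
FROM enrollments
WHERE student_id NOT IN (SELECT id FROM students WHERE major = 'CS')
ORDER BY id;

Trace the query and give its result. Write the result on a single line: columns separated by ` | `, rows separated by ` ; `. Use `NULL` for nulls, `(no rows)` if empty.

Inner query: students.id where major = 'CS'.
Outer: keep enrollments rows whose student_id is not in that set.
Inner query → {9}

3 | 60 ; 5 | 69 ; 7 | NULL ; 12 | NULL ; 13 | 82 ; 16 | 75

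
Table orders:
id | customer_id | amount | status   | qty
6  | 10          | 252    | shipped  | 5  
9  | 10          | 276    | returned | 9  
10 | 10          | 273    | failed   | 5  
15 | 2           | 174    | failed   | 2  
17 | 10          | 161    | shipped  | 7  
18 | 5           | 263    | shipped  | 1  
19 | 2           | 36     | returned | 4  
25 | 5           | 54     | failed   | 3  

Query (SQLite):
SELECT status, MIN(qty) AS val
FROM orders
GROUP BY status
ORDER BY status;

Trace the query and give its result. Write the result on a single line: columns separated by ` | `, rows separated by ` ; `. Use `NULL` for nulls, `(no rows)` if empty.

Partition orders by status; compute MIN(qty) within each group.
  failed: ids {10, 15, 25} → MIN(qty)=2
  returned: ids {9, 19} → MIN(qty)=4
  shipped: ids {6, 17, 18} → MIN(qty)=1

failed | 2 ; returned | 4 ; shipped | 1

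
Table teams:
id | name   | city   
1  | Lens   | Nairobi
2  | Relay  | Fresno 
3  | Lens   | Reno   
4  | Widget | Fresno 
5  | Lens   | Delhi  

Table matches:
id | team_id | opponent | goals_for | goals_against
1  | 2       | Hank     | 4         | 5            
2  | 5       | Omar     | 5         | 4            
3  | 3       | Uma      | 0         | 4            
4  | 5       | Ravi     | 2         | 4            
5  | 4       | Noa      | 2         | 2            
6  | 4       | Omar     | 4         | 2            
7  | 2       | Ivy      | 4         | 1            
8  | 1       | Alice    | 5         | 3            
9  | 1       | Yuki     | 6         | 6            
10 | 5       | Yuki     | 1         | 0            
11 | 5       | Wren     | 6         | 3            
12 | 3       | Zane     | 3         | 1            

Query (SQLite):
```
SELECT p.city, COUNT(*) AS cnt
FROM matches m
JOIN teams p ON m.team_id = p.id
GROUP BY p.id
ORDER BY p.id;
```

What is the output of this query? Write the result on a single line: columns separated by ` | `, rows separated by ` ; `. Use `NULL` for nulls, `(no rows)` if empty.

Join each matches row to its teams via team_id.
Group joined rows by teams.id; compute COUNT(*) per group.
  1: ids {8, 9} → COUNT(*)=2
  2: ids {1, 7} → COUNT(*)=2
  3: ids {3, 12} → COUNT(*)=2
  4: ids {5, 6} → COUNT(*)=2
  5: ids {2, 4, 10, 11} → COUNT(*)=4

Nairobi | 2 ; Fresno | 2 ; Reno | 2 ; Fresno | 2 ; Delhi | 4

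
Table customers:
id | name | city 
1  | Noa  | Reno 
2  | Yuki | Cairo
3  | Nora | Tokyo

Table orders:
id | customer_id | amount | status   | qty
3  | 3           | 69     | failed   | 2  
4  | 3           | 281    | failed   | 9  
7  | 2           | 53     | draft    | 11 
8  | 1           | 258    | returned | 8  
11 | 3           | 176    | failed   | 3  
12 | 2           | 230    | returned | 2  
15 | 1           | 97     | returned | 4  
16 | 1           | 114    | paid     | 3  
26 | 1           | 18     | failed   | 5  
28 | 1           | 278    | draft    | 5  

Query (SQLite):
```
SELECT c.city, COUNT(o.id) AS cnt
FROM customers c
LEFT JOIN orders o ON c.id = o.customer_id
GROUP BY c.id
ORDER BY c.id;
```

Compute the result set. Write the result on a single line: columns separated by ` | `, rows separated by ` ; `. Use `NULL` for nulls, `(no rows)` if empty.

Reno | 5 ; Cairo | 2 ; Tokyo | 3

LEFT JOIN keeps every customers row; unmatched ones get NULL for orders columns.
Group by customers.id and compute COUNT(o.id). COUNT(col) of an all-NULL group is 0.
  1: ids {8, 15, 16, 26, 28} → COUNT(o.id)=5
  2: ids {7, 12} → COUNT(o.id)=2
  3: ids {3, 4, 11} → COUNT(o.id)=3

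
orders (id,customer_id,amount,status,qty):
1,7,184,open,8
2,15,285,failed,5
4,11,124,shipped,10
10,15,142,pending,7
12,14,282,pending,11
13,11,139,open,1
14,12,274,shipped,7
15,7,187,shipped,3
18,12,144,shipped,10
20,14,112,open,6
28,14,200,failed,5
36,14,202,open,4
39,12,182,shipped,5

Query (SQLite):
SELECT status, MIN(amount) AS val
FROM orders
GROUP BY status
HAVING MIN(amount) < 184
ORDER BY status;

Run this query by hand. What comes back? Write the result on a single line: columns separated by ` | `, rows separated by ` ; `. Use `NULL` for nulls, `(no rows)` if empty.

open | 112 ; pending | 142 ; shipped | 124

Partition orders by status; compute MIN(amount) within each group.
HAVING: keep groups where MIN(amount) < 184.
  failed: ids {2, 28} → MIN(amount)=200
  open: ids {1, 13, 20, 36} → MIN(amount)=112
  pending: ids {10, 12} → MIN(amount)=142
  shipped: ids {4, 14, 15, 18, 39} → MIN(amount)=124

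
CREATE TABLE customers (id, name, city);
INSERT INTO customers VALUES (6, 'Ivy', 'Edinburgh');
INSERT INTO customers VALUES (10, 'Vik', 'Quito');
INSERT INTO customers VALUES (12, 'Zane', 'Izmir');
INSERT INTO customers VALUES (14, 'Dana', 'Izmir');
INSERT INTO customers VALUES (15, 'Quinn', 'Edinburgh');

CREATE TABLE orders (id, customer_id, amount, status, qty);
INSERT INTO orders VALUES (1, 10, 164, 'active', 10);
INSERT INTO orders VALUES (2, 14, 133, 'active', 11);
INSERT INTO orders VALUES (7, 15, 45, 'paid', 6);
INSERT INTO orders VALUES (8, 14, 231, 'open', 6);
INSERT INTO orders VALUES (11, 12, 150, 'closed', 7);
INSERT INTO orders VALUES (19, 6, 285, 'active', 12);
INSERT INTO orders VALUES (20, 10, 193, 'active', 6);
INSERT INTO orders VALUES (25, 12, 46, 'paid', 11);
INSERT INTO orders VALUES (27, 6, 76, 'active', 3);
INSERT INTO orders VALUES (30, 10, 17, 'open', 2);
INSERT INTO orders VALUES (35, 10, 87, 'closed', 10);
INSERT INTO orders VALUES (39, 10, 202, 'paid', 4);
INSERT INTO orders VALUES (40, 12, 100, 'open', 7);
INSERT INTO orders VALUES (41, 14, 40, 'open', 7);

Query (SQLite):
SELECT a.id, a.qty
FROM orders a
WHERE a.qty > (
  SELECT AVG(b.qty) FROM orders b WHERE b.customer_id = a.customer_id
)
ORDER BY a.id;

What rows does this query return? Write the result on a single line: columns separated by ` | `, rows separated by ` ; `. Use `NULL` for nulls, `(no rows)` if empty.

1 | 10 ; 2 | 11 ; 19 | 12 ; 25 | 11 ; 35 | 10

For each orders row a, compute AVG(qty) over rows sharing a.customer_id.
Keep row a if a.qty > that per-group AVG.
  customer_id=6: AVG(qty) = 7.5
  customer_id=10: AVG(qty) = 6.4
  customer_id=12: AVG(qty) = 8.333333
  customer_id=14: AVG(qty) = 8.0
  customer_id=15: AVG(qty) = 6.0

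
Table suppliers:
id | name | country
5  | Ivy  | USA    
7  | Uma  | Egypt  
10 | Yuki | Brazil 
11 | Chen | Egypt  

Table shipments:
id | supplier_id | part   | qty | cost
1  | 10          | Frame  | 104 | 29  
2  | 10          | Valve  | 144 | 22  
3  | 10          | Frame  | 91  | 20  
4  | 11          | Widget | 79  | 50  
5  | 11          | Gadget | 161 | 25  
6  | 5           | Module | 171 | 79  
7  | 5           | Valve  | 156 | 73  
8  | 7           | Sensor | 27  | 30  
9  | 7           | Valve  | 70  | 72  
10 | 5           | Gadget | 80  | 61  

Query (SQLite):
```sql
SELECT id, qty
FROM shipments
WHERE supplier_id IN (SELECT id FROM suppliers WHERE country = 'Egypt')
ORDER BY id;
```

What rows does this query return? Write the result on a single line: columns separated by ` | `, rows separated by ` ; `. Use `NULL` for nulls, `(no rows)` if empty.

Inner query: suppliers.id where country = 'Egypt'.
Outer: keep shipments rows whose supplier_id is in that set.
Inner query → {7, 11}

4 | 79 ; 5 | 161 ; 8 | 27 ; 9 | 70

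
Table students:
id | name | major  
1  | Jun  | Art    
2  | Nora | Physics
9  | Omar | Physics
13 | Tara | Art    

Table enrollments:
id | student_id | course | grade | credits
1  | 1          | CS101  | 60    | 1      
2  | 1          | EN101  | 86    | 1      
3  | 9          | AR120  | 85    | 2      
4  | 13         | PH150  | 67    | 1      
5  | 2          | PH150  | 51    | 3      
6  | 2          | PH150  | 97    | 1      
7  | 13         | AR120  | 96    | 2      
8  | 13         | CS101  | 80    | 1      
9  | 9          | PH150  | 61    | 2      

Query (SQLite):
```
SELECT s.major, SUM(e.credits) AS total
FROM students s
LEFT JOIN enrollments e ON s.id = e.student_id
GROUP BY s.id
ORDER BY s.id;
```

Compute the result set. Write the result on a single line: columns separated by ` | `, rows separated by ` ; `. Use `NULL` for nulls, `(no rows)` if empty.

LEFT JOIN keeps every students row; unmatched ones get NULL for enrollments columns.
Group by students.id and compute SUM(e.credits). SUM over an all-NULL group is NULL.
  1: ids {1, 2} → SUM(e.credits)=2
  2: ids {5, 6} → SUM(e.credits)=4
  9: ids {3, 9} → SUM(e.credits)=4
  13: ids {4, 7, 8} → SUM(e.credits)=4

Art | 2 ; Physics | 4 ; Physics | 4 ; Art | 4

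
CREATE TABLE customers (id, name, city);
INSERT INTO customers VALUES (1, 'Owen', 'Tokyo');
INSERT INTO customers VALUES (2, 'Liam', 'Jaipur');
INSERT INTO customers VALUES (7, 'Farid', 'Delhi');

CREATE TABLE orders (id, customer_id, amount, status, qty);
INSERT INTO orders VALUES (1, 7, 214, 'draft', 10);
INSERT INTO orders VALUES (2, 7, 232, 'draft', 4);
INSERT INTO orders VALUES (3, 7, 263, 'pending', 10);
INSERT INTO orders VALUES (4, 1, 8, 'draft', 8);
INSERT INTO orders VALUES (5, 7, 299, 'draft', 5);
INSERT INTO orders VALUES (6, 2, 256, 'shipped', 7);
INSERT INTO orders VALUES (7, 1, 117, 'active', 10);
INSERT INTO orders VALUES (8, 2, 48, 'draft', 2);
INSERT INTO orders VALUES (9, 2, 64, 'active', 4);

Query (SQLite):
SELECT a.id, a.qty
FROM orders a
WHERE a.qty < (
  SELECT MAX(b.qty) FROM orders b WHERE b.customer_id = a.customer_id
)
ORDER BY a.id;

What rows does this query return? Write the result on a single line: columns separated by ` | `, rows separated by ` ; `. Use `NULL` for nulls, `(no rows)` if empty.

2 | 4 ; 4 | 8 ; 5 | 5 ; 8 | 2 ; 9 | 4

For each orders row a, compute MAX(qty) over rows sharing a.customer_id.
Keep row a if a.qty < that per-group MAX.
  customer_id=1: MAX(qty) = 10
  customer_id=2: MAX(qty) = 7
  customer_id=7: MAX(qty) = 10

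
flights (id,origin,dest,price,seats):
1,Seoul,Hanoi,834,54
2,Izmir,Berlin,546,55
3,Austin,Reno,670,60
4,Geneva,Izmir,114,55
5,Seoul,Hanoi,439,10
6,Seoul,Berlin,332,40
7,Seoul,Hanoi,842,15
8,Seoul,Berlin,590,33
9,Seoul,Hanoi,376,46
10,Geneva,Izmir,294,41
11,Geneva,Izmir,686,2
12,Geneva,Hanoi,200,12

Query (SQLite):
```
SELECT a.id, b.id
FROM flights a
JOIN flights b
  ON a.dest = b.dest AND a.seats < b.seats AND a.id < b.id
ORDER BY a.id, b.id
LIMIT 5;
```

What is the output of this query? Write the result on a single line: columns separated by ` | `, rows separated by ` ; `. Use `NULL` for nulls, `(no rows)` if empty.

5 | 7 ; 5 | 9 ; 5 | 12 ; 7 | 9

Pairs (a,b) with same dest, a.seats < b.seats, a.id < b.id.
dest groups: Berlin:{2,6,8} Hanoi:{1,5,7,9,12} Izmir:{4,10,11} Reno:{3}
Ordered by (a.id, b.id); first 5.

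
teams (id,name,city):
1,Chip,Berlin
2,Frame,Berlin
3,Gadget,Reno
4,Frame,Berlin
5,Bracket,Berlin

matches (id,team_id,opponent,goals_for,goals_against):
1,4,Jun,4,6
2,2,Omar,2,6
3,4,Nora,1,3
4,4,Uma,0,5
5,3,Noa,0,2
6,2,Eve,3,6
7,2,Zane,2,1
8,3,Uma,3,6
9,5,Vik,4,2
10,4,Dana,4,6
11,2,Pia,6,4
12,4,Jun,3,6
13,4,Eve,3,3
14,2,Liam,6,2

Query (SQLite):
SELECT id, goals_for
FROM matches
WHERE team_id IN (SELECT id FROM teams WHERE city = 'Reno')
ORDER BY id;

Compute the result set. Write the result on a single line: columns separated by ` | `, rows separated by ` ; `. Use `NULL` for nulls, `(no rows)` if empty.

Inner query: teams.id where city = 'Reno'.
Outer: keep matches rows whose team_id is in that set.
Inner query → {3}

5 | 0 ; 8 | 3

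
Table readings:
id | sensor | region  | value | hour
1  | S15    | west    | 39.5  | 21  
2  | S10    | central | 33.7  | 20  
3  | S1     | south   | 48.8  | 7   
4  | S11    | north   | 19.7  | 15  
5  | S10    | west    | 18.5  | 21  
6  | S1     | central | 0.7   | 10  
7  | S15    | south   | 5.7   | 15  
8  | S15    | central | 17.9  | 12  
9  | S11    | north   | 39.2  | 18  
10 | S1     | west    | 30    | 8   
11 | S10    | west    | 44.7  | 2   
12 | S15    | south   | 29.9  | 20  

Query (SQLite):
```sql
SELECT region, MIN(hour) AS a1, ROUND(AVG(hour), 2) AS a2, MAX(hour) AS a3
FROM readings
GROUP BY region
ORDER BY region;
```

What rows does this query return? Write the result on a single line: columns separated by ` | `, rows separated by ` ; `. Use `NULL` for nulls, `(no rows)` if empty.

central | 10 | 14 | 20 ; north | 15 | 16.5 | 18 ; south | 7 | 14 | 20 ; west | 2 | 13 | 21

Group readings by region.
Per group compute: MIN(hour), ROUND(AVG(hour), 2), MAX(hour).
  central: ids {2, 6, 8} → MIN(hour)=10, ROUND(AVG(hour), 2)=14, MAX(hour)=20
  north: ids {4, 9} → MIN(hour)=15, ROUND(AVG(hour), 2)=16.5, MAX(hour)=18
  south: ids {3, 7, 12} → MIN(hour)=7, ROUND(AVG(hour), 2)=14, MAX(hour)=20
  west: ids {1, 5, 10, 11} → MIN(hour)=2, ROUND(AVG(hour), 2)=13, MAX(hour)=21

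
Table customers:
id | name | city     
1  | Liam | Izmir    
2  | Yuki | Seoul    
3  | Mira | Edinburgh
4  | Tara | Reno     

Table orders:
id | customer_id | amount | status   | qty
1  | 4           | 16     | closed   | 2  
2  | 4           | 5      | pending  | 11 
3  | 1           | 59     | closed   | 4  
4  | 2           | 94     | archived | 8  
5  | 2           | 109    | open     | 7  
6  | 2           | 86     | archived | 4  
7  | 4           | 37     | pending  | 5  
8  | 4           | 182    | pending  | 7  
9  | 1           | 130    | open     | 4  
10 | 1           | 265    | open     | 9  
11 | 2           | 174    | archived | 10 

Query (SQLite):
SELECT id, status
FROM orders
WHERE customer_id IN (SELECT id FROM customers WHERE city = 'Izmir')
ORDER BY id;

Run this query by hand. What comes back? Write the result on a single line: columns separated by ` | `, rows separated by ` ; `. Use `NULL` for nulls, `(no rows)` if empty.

Inner query: customers.id where city = 'Izmir'.
Outer: keep orders rows whose customer_id is in that set.
Inner query → {1}

3 | closed ; 9 | open ; 10 | open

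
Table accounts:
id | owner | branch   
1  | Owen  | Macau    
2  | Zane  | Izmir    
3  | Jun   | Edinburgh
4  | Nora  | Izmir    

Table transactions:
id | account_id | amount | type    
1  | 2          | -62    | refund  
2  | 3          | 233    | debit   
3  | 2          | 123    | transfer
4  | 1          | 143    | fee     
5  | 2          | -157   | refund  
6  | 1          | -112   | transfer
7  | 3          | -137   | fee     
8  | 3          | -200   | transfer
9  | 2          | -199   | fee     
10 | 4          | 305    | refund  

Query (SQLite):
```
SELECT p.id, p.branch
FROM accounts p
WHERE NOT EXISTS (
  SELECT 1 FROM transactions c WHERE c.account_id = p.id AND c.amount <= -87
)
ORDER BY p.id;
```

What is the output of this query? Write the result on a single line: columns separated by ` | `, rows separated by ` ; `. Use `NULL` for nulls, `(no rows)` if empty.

4 | Izmir

For each accounts row, check whether any transactions with matching account_id has amount <= -87.
Keep rows where that is false.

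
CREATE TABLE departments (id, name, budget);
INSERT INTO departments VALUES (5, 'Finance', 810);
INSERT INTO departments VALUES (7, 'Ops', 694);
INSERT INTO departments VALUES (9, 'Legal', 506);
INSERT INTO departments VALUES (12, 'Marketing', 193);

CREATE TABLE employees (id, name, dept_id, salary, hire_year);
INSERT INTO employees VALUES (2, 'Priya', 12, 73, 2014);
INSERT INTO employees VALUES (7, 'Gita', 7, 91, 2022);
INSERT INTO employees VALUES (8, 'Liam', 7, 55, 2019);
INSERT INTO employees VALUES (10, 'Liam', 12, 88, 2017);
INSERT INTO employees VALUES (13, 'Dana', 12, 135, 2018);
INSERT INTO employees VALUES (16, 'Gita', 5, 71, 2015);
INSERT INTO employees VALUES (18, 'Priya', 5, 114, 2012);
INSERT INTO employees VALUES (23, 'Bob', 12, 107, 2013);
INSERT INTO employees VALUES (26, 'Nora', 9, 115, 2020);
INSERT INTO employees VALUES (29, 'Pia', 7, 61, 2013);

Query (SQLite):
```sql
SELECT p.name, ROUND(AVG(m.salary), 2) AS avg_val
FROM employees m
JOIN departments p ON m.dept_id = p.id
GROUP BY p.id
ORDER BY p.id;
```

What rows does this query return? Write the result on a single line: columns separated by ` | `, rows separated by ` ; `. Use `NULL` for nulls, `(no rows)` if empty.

Join each employees row to its departments via dept_id.
Group joined rows by departments.id; compute ROUND(AVG(m.salary), 2) per group.
  5: ids {16, 18} → ROUND(AVG(m.salary), 2)=92.5
  7: ids {7, 8, 29} → ROUND(AVG(m.salary), 2)=69
  9: ids {26} → ROUND(AVG(m.salary), 2)=115
  12: ids {2, 10, 13, 23} → ROUND(AVG(m.salary), 2)=100.75

Finance | 92.5 ; Ops | 69 ; Legal | 115 ; Marketing | 100.75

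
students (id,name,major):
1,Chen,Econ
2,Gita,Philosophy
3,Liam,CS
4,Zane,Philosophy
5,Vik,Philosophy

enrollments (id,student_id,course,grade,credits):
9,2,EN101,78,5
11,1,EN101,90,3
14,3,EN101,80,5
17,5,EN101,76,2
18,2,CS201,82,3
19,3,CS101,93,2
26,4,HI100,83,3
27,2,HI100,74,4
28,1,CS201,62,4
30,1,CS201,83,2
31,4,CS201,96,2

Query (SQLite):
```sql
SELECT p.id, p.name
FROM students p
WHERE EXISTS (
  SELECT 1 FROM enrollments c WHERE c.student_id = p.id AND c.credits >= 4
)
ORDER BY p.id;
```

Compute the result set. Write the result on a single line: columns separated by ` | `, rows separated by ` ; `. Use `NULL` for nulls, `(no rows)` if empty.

1 | Chen ; 2 | Gita ; 3 | Liam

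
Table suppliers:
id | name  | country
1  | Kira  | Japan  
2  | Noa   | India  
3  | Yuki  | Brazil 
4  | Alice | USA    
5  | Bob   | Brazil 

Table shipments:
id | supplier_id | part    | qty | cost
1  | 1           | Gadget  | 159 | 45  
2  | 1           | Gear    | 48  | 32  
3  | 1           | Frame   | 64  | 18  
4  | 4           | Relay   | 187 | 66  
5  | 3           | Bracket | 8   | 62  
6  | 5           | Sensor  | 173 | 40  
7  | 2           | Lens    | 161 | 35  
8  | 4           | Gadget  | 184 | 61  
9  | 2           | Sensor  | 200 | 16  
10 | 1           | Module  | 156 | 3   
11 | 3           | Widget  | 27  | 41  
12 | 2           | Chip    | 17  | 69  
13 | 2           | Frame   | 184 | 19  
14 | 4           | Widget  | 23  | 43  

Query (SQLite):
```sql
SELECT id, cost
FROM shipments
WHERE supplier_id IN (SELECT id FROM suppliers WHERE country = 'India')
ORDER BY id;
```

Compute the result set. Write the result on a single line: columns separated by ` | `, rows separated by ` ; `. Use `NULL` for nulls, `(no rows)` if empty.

7 | 35 ; 9 | 16 ; 12 | 69 ; 13 | 19

Inner query: suppliers.id where country = 'India'.
Outer: keep shipments rows whose supplier_id is in that set.
Inner query → {2}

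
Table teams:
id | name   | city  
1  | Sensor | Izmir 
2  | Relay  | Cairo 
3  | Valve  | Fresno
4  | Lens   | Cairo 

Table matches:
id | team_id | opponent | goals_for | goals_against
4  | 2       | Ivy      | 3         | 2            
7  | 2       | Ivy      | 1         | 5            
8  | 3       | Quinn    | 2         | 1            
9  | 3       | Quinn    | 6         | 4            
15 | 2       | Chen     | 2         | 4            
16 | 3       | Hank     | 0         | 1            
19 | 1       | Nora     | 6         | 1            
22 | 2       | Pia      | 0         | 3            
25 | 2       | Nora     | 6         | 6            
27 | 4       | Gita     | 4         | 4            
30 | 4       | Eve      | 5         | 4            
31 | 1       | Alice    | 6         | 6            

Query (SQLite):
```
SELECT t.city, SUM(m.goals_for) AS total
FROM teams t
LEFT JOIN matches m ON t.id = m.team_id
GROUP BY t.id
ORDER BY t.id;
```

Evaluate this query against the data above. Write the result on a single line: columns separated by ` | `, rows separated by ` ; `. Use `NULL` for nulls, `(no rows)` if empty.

LEFT JOIN keeps every teams row; unmatched ones get NULL for matches columns.
Group by teams.id and compute SUM(m.goals_for). SUM over an all-NULL group is NULL.
  1: ids {19, 31} → SUM(m.goals_for)=12
  2: ids {4, 7, 15, 22, 25} → SUM(m.goals_for)=12
  3: ids {8, 9, 16} → SUM(m.goals_for)=8
  4: ids {27, 30} → SUM(m.goals_for)=9

Izmir | 12 ; Cairo | 12 ; Fresno | 8 ; Cairo | 9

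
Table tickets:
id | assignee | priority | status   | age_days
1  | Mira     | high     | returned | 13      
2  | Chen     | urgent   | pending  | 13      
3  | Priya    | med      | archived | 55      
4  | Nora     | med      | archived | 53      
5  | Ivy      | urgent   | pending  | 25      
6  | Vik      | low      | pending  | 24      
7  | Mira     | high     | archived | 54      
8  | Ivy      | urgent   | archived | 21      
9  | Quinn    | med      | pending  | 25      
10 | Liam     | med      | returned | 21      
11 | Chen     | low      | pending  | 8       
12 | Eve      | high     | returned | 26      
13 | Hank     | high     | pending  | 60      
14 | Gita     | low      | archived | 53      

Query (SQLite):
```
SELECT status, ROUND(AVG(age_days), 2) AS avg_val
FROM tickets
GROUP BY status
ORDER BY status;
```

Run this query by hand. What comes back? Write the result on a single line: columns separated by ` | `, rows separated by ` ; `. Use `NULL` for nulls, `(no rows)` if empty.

Partition tickets by status; compute ROUND(AVG(age_days), 2) within each group.
  archived: ids {3, 4, 7, 8, 14} → ROUND(AVG(age_days), 2)=47.2
  pending: ids {2, 5, 6, 9, 11, 13} → ROUND(AVG(age_days), 2)=25.83
  returned: ids {1, 10, 12} → ROUND(AVG(age_days), 2)=20

archived | 47.2 ; pending | 25.83 ; returned | 20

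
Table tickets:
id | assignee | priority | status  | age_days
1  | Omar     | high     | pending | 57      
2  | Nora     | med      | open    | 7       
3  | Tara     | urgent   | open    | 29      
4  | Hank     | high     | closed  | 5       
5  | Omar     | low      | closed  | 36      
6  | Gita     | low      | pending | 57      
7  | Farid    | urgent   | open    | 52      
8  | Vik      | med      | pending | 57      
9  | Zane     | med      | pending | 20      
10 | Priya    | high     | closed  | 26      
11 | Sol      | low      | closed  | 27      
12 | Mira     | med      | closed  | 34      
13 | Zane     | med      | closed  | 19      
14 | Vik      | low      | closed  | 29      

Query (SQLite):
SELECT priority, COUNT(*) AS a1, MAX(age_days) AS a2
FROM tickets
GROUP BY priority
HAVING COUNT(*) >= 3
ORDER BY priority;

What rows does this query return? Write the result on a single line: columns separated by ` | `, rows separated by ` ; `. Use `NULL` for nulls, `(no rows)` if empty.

Group tickets by priority.
Per group compute: COUNT(*), MAX(age_days).
HAVING: drop groups with fewer than 3 rows.
  high: ids {1, 4, 10} → COUNT(*)=3, MAX(age_days)=57
  low: ids {5, 6, 11, 14} → COUNT(*)=4, MAX(age_days)=57
  med: ids {2, 8, 9, 12, 13} → COUNT(*)=5, MAX(age_days)=57
  urgent: ids {3, 7} → COUNT(*)=2, MAX(age_days)=52

high | 3 | 57 ; low | 4 | 57 ; med | 5 | 57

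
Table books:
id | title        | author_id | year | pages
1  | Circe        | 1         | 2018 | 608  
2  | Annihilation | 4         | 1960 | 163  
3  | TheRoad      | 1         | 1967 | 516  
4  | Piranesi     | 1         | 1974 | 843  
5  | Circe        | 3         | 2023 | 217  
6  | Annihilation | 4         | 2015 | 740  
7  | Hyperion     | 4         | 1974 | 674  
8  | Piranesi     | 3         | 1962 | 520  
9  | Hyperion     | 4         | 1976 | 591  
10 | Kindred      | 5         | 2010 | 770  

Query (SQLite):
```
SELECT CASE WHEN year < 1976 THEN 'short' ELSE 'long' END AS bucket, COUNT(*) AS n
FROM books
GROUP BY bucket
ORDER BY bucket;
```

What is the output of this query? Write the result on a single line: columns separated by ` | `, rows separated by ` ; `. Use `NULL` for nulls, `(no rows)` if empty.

long | 5 ; short | 5

Bucket rows by year < 1976 → 'short' else 'long'; count each bucket.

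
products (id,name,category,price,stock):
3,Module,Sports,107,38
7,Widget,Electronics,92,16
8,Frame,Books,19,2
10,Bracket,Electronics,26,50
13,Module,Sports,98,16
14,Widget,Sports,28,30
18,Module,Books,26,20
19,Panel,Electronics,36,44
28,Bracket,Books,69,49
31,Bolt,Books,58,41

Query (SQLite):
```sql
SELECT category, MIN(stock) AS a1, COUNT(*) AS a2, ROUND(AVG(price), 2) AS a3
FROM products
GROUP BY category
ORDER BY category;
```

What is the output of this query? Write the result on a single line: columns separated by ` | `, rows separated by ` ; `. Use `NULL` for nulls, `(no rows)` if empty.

Books | 2 | 4 | 43 ; Electronics | 16 | 3 | 51.33 ; Sports | 16 | 3 | 77.67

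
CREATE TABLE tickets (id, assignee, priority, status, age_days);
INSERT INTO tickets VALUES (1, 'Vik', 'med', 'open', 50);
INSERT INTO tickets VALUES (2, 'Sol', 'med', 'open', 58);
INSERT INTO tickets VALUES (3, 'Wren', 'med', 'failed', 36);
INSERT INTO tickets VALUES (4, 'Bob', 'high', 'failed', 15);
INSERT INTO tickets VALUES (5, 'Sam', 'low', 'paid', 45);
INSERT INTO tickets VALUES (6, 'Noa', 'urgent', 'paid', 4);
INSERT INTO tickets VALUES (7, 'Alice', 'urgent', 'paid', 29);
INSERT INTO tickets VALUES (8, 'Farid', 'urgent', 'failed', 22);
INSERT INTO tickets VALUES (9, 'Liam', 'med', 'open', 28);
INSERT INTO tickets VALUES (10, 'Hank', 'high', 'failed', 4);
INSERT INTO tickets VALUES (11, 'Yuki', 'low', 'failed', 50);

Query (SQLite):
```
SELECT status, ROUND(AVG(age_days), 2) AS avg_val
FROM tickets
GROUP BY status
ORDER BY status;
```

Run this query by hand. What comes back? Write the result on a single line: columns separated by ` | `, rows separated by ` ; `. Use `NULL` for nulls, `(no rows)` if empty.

Partition tickets by status; compute ROUND(AVG(age_days), 2) within each group.
  failed: ids {3, 4, 8, 10, 11} → ROUND(AVG(age_days), 2)=25.4
  open: ids {1, 2, 9} → ROUND(AVG(age_days), 2)=45.33
  paid: ids {5, 6, 7} → ROUND(AVG(age_days), 2)=26

failed | 25.4 ; open | 45.33 ; paid | 26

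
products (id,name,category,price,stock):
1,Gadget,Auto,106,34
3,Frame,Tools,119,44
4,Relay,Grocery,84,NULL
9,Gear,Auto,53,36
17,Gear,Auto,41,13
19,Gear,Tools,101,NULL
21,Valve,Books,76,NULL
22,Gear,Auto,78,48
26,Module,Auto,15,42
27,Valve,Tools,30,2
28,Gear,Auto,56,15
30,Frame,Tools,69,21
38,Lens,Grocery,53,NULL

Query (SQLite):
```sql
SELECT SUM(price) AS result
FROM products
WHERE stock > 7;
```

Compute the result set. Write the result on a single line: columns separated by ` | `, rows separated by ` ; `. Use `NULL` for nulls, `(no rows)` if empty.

537

Rows where stock > 7 → price values: [106, 119, 53, 41, 78, 15, 56, 69].
SUM of non-NULL values = 537.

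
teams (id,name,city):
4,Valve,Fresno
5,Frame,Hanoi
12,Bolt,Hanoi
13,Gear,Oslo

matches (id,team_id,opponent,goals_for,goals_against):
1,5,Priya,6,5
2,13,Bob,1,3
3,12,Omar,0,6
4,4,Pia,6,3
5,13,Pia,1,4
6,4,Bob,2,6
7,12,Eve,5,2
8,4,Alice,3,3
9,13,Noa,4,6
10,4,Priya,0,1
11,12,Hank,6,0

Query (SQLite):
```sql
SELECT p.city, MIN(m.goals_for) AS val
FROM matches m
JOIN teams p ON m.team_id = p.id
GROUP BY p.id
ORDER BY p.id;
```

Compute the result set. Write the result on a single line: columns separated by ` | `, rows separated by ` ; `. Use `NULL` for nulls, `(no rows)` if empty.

Fresno | 0 ; Hanoi | 6 ; Hanoi | 0 ; Oslo | 1

Join each matches row to its teams via team_id.
Group joined rows by teams.id; compute MIN(m.goals_for) per group.
  4: ids {4, 6, 8, 10} → MIN(m.goals_for)=0
  5: ids {1} → MIN(m.goals_for)=6
  12: ids {3, 7, 11} → MIN(m.goals_for)=0
  13: ids {2, 5, 9} → MIN(m.goals_for)=1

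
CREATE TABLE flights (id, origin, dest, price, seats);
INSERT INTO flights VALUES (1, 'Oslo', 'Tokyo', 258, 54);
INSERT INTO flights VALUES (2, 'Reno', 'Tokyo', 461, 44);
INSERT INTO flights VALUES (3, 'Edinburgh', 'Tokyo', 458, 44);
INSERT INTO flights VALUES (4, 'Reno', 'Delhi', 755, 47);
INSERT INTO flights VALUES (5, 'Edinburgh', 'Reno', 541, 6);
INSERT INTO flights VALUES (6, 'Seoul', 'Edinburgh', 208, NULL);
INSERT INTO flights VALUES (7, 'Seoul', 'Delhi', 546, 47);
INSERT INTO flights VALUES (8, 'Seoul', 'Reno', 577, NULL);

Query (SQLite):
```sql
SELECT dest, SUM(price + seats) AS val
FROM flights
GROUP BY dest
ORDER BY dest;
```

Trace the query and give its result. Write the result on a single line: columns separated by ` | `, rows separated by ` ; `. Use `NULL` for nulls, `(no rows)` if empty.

Delhi | 1395 ; Edinburgh | NULL ; Reno | 547 ; Tokyo | 1319

For each row compute price + seats.
Group by dest; take SUM of the expression per group.
  Delhi: ids {4, 7} → SUM(price + seats)=1395
  Edinburgh: ids {6} → SUM(price + seats)=NULL
  Reno: ids {5, 8} → SUM(price + seats)=547
  Tokyo: ids {1, 2, 3} → SUM(price + seats)=1319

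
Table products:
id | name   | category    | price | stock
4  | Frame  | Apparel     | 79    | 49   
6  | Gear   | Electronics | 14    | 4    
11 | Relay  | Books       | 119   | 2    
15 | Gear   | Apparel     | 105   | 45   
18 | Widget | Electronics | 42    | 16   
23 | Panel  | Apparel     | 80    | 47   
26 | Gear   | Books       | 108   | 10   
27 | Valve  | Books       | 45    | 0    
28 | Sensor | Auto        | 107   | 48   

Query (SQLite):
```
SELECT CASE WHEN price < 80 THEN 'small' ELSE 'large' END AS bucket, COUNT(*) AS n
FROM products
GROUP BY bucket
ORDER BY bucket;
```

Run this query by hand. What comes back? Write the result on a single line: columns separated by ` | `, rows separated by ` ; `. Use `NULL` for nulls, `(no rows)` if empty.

Bucket rows by price < 80 → 'small' else 'large'; count each bucket.

large | 5 ; small | 4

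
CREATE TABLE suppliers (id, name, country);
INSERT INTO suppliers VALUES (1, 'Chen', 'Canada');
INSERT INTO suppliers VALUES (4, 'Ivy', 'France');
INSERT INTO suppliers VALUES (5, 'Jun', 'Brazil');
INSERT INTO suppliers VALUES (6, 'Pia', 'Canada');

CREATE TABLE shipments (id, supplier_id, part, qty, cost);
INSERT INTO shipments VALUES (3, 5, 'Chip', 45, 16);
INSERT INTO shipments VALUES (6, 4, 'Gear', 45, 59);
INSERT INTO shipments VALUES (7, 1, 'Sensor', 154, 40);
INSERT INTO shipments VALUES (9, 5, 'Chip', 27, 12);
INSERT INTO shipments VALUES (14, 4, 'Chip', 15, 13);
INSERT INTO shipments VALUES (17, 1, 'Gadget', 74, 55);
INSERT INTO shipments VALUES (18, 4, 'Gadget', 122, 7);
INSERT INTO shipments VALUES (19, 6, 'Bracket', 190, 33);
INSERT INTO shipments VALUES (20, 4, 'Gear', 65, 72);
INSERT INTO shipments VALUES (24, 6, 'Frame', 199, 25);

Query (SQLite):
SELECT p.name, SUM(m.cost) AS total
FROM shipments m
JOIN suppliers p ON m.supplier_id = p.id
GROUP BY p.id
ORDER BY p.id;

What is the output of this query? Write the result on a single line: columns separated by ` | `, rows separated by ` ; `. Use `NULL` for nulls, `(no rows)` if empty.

Chen | 95 ; Ivy | 151 ; Jun | 28 ; Pia | 58

Join each shipments row to its suppliers via supplier_id.
Group joined rows by suppliers.id; compute SUM(m.cost) per group.
  1: ids {7, 17} → SUM(m.cost)=95
  4: ids {6, 14, 18, 20} → SUM(m.cost)=151
  5: ids {3, 9} → SUM(m.cost)=28
  6: ids {19, 24} → SUM(m.cost)=58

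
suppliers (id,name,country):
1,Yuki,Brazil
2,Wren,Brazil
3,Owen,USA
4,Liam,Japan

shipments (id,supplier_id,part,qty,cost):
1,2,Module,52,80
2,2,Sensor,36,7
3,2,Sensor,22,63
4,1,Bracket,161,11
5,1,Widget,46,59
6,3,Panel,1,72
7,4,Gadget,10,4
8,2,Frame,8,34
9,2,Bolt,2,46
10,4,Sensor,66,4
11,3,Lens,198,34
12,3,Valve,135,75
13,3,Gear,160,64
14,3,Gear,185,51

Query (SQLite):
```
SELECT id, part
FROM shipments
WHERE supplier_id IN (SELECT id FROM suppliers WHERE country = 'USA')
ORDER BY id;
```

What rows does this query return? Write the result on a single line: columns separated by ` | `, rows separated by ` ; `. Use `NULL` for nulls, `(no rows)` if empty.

Inner query: suppliers.id where country = 'USA'.
Outer: keep shipments rows whose supplier_id is in that set.
Inner query → {3}

6 | Panel ; 11 | Lens ; 12 | Valve ; 13 | Gear ; 14 | Gear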